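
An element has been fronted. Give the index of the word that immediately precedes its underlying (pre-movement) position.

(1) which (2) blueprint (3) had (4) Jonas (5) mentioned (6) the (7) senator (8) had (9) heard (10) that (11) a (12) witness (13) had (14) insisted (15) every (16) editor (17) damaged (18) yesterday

The displaced element is "which blueprint" (word 2).
It is linked across 3 clause boundaries (Ø → that → Ø).
It functions as the direct object of "damaged", so the gap sits immediately after word 17 ("damaged").
Base order: Jonas had mentioned the senator had heard that a witness had insisted every editor damaged which blueprint yesterday.

17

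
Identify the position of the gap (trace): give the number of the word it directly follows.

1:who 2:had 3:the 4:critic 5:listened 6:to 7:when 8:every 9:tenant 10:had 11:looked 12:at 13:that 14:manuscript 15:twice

The displaced element is "who" (word 1).
It functions as the object of the preposition "to" of "listened", so the gap sits immediately after word 6 ("to").
Base order: The critic had listened to who when every tenant had looked at that manuscript twice.

6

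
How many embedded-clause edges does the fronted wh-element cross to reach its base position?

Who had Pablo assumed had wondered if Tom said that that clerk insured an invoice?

1

"who" is extracted from the subject of "wondered".
Boundaries crossed, outermost first: [Ø] — 1 in total.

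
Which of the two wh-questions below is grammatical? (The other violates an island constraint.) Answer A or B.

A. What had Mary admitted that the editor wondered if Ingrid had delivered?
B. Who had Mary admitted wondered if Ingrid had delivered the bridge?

B

In A, the wh-phrase is extracted from inside a wh-island (introduced by "if"), which blocks movement.
In B, the extraction path crosses only that-complement boundaries, which are transparent.
So B is grammatical.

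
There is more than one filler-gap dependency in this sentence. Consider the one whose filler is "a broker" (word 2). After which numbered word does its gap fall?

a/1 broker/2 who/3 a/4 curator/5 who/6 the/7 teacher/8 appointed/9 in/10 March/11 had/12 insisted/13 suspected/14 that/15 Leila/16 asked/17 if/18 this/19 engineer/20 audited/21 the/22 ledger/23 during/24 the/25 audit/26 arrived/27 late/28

The displaced element is "a broker" (word 2).
It is linked across 1 clause boundary (Ø).
It functions as the subject of "suspected", so the gap sits immediately after word 13 ("insisted").
Base order: A curator who the teacher appointed in March had insisted that a broker suspected that Leila asked if this engineer audited the ledger during the audit.

13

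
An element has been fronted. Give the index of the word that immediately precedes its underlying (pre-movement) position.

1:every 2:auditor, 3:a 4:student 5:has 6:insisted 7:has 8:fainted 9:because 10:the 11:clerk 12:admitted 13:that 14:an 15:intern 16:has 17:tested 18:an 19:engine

The displaced element is "every auditor" (word 2).
It is linked across 1 clause boundary (Ø).
It functions as the subject of "fainted", so the gap sits immediately after word 6 ("insisted").
Base order: A student has insisted every auditor has fainted because the clerk admitted that an intern has tested an engine.

6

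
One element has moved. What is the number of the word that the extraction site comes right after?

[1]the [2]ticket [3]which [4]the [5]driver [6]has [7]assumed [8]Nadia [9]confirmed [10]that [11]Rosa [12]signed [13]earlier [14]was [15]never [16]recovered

The displaced element is "the ticket" (word 2).
It is linked across 2 clause boundaries (Ø → that).
It functions as the direct object of "signed", so the gap sits immediately after word 12 ("signed").
Base order: The driver has assumed Nadia confirmed that Rosa signed the ticket earlier.

12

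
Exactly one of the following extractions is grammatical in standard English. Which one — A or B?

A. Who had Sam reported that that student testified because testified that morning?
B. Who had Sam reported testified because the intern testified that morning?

In A, the wh-phrase is extracted from inside an adjunct island (introduced by "because"), which blocks movement.
In B, the extraction path crosses only that-complement boundaries, which are transparent.
So B is grammatical.

B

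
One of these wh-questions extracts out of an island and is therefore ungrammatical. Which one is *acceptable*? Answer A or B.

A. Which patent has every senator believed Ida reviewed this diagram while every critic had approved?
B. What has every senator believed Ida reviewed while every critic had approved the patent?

In A, the wh-phrase is extracted from inside an adjunct island (introduced by "while"), which blocks movement.
In B, the extraction path crosses only that-complement boundaries, which are transparent.
So B is grammatical.

B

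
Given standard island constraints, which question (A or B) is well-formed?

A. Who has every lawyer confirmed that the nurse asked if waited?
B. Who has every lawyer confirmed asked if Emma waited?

In A, the wh-phrase is extracted from inside a wh-island (introduced by "if"), which blocks movement.
In B, the extraction path crosses only that-complement boundaries, which are transparent.
So B is grammatical.

B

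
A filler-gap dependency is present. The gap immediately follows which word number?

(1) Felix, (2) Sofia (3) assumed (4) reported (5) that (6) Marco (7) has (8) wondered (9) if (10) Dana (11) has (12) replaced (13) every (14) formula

3

The displaced element is "Felix" (word 1).
It is linked across 1 clause boundary (Ø).
It functions as the subject of "reported", so the gap sits immediately after word 3 ("assumed").
Base order: Sofia assumed that Felix reported that Marco has wondered if Dana has replaced every formula.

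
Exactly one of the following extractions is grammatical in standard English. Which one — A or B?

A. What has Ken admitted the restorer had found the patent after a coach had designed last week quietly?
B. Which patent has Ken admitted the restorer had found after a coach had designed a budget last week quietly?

B

In A, the wh-phrase is extracted from inside an adjunct island (introduced by "after"), which blocks movement.
In B, the extraction path crosses only that-complement boundaries, which are transparent.
So B is grammatical.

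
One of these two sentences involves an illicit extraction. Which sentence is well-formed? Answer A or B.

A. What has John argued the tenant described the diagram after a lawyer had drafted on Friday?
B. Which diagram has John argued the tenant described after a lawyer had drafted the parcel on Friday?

B

In A, the wh-phrase is extracted from inside an adjunct island (introduced by "after"), which blocks movement.
In B, the extraction path crosses only that-complement boundaries, which are transparent.
So B is grammatical.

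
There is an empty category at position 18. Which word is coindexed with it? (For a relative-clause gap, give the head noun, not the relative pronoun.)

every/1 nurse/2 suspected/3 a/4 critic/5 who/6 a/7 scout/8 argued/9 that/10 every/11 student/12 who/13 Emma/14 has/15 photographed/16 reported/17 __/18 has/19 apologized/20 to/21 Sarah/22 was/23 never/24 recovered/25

The gap at 18 is the subject of "apologized", inside a relative clause.
The relative pronoun is "who" (word 6); it is bound by the head noun immediately before it.
Its filler is the head noun "critic", at word 5.

5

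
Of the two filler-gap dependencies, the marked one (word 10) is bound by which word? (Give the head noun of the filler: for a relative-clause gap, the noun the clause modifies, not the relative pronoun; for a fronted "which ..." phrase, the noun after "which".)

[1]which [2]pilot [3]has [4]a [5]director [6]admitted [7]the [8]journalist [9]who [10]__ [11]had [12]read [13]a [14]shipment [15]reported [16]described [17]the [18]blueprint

8

The marked gap is inside the relative clause, the subject of "read".
Its filler is the head noun "journalist" (via "who"), at word 8.
(The other dependency links word 2 to a gap after word 15.)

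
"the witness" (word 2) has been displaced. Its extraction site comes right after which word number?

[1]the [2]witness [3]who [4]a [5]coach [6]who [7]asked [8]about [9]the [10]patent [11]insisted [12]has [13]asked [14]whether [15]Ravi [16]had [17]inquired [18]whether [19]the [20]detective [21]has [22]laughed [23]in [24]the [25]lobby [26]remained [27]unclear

11

The displaced element is "the witness" (word 2).
It is linked across 1 clause boundary (Ø).
It functions as the subject of "asked", so the gap sits immediately after word 11 ("insisted").
Base order: A coach who asked about the patent insisted that the witness has asked whether Ravi had inquired whether the detective has laughed in the lobby.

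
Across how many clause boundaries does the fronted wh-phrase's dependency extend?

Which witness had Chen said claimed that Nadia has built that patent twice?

1

"which witness" is extracted from the subject of "claimed".
Boundaries crossed, outermost first: [Ø] — 1 in total.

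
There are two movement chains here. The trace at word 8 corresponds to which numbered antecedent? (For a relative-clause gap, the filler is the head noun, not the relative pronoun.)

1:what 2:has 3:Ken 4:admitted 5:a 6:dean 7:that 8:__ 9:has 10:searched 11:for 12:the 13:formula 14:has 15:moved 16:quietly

The marked gap is inside the relative clause, the subject of "searched".
Its filler is the head noun "dean" (via "that"), at word 6.
(The other dependency links word 1 to a gap after word 15.)

6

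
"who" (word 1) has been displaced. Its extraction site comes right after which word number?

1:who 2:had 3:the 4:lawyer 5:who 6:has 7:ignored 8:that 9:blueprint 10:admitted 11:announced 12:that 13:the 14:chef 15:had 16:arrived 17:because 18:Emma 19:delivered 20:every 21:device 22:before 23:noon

10

The displaced element is "who" (word 1).
It is linked across 1 clause boundary (Ø).
It functions as the subject of "announced", so the gap sits immediately after word 10 ("admitted").
Base order: The lawyer who has ignored that blueprint had admitted that who announced that the chef had arrived because Emma delivered every device before noon.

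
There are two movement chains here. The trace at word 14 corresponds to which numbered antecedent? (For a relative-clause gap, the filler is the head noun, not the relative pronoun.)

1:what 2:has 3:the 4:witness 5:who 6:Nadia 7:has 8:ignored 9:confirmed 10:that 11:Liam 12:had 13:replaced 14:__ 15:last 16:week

The marked gap is the direct object of "replaced".
Its filler is the fronted wh-phrase "what", at word 1.
(The other dependency links word 4 to a gap after word 8.)

1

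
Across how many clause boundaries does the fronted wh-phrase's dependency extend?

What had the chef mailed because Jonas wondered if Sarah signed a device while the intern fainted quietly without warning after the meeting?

0

"what" originates inside the matrix clause — no clause boundary is crossed.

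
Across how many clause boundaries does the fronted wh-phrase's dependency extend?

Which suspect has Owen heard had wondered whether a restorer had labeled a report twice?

1

"which suspect" is extracted from the subject of "wondered".
Boundaries crossed, outermost first: [Ø] — 1 in total.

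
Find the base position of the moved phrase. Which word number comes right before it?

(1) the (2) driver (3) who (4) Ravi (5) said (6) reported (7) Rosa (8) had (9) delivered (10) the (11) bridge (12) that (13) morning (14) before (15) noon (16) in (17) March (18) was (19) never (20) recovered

5

The displaced element is "the driver" (word 2).
It is linked across 1 clause boundary (Ø).
It functions as the subject of "reported", so the gap sits immediately after word 5 ("said").
Base order: Ravi said that the driver reported Rosa had delivered the bridge that morning before noon in March.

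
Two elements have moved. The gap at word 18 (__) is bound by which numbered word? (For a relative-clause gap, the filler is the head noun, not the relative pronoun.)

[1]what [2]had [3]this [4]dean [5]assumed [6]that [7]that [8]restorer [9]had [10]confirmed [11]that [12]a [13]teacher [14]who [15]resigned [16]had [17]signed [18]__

The marked gap is the direct object of "signed".
Its filler is the fronted wh-phrase "what", at word 1.
(The other dependency links word 13 to a gap after word 14.)

1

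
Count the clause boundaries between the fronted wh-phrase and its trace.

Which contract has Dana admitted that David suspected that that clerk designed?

"which contract" is extracted from the object of "designed".
Boundaries crossed, outermost first: [that], [that] — 2 in total.

2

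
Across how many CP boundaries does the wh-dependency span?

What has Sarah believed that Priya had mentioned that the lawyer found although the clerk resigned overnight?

"what" is extracted from the object of "found".
Boundaries crossed, outermost first: [that], [that] — 2 in total.

2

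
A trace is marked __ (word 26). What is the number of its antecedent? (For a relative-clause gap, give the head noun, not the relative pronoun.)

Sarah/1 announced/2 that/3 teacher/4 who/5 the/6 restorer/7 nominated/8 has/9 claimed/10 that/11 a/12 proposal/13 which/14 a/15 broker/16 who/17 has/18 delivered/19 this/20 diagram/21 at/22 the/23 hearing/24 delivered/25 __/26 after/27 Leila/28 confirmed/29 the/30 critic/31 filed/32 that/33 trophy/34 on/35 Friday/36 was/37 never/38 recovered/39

The gap at 26 is the object of "delivered", inside a relative clause.
The relative pronoun is "which" (word 14); it is bound by the head noun immediately before it.
Its filler is the head noun "proposal", at word 13.

13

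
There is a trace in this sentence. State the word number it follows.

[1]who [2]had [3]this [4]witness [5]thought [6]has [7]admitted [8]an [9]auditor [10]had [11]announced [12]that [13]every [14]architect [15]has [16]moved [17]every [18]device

The displaced element is "who" (word 1).
It is linked across 1 clause boundary (Ø).
It functions as the subject of "admitted", so the gap sits immediately after word 5 ("thought").
Base order: This witness had thought who has admitted an auditor had announced that every architect has moved every device.

5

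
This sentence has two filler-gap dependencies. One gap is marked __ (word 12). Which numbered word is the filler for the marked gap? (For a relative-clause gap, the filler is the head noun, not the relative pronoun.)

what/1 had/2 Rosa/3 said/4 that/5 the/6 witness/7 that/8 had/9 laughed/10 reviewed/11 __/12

The marked gap is the direct object of "reviewed".
Its filler is the fronted wh-phrase "what", at word 1.
(The other dependency links word 7 to a gap after word 8.)

1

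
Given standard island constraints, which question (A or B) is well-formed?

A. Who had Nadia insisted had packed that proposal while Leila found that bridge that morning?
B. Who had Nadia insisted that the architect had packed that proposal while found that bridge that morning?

In B, the wh-phrase is extracted from inside an adjunct island (introduced by "while"), which blocks movement.
In A, the extraction path crosses only that-complement boundaries, which are transparent.
So A is grammatical.

A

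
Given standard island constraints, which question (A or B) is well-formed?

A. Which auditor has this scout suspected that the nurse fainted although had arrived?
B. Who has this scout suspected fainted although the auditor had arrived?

B

In A, the wh-phrase is extracted from inside an adjunct island (introduced by "although"), which blocks movement.
In B, the extraction path crosses only that-complement boundaries, which are transparent.
So B is grammatical.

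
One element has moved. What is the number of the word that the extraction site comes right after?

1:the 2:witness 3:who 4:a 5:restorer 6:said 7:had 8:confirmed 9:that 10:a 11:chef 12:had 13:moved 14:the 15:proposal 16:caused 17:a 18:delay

6

The displaced element is "the witness" (word 2).
It is linked across 1 clause boundary (Ø).
It functions as the subject of "confirmed", so the gap sits immediately after word 6 ("said").
Base order: A restorer said that the witness had confirmed that a chef had moved the proposal.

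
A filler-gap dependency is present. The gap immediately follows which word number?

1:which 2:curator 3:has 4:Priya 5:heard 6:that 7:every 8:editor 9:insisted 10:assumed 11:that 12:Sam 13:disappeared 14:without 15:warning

The displaced element is "which curator" (word 2).
It is linked across 2 clause boundaries (that → Ø).
It functions as the subject of "assumed", so the gap sits immediately after word 9 ("insisted").
Base order: Priya has heard that every editor insisted which curator assumed that Sam disappeared without warning.

9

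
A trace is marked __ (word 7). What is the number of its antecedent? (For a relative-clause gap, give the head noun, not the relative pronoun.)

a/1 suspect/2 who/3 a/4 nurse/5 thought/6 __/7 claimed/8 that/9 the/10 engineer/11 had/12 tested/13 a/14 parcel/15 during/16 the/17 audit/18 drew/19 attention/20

2

The gap at 7 is the subject of "claimed", inside a relative clause.
The relative pronoun is "who" (word 3); it is bound by the head noun immediately before it.
Its filler is the head noun "suspect", at word 2.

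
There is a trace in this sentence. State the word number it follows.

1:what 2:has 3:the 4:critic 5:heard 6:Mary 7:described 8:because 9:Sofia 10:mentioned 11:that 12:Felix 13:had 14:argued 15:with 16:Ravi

The displaced element is "what" (word 1).
It is linked across 1 clause boundary (Ø).
It functions as the direct object of "described", so the gap sits immediately after word 7 ("described").
Base order: The critic has heard Mary described what because Sofia mentioned that Felix had argued with Ravi.

7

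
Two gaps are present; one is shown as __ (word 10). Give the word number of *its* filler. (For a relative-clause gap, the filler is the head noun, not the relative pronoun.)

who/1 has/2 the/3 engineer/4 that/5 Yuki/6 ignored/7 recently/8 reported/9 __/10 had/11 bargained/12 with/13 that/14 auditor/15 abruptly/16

The marked gap is the subject of "bargained".
Its filler is the fronted wh-phrase "who", at word 1.
(The other dependency links word 4 to a gap after word 7.)

1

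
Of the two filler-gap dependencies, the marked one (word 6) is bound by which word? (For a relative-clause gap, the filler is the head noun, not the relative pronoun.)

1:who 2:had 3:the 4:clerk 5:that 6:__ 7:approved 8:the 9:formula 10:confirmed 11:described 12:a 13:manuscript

4

The marked gap is inside the relative clause, the subject of "approved".
Its filler is the head noun "clerk" (via "that"), at word 4.
(The other dependency links word 1 to a gap after word 10.)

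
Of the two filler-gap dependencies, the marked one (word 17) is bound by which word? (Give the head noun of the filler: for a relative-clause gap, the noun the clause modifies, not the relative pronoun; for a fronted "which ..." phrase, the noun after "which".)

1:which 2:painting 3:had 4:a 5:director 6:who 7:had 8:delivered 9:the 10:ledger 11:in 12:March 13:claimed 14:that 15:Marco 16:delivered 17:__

The marked gap is the direct object of "delivered".
Its filler is the fronted wh-phrase "which painting", at word 2.
(The other dependency links word 5 to a gap after word 6.)

2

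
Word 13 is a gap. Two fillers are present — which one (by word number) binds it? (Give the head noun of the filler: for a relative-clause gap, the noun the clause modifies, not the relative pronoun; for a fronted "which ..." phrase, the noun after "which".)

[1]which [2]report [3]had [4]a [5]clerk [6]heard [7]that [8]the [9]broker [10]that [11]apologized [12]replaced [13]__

The marked gap is the direct object of "replaced".
Its filler is the fronted wh-phrase "which report", at word 2.
(The other dependency links word 9 to a gap after word 10.)

2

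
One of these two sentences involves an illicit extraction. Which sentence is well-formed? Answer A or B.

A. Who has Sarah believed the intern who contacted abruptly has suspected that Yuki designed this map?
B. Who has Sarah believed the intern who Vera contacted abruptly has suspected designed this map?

In A, the wh-phrase is extracted from inside a complex-NP island (relative clause) (introduced by "who"), which blocks movement.
In B, the extraction path crosses only that-complement boundaries, which are transparent.
So B is grammatical.

B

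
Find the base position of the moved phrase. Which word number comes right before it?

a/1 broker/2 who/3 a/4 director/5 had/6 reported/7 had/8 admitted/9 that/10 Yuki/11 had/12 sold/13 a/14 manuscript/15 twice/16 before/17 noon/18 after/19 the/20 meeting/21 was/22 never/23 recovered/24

The displaced element is "a broker" (word 2).
It is linked across 1 clause boundary (Ø).
It functions as the subject of "admitted", so the gap sits immediately after word 7 ("reported").
Base order: A director had reported that a broker had admitted that Yuki had sold a manuscript twice before noon after the meeting.

7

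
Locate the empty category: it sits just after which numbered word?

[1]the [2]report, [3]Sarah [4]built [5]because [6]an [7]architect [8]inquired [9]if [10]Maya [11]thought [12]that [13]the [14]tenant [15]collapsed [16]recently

The displaced element is "the report" (word 2).
It functions as the direct object of "built", so the gap sits immediately after word 4 ("built").
Base order: Sarah built the report because an architect inquired if Maya thought that the tenant collapsed recently.

4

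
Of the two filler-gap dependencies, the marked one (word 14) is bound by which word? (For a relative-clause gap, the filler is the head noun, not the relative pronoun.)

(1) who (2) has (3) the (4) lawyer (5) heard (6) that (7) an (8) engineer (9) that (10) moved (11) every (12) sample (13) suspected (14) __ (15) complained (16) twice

1

The marked gap is the subject of "complained".
Its filler is the fronted wh-phrase "who", at word 1.
(The other dependency links word 8 to a gap after word 9.)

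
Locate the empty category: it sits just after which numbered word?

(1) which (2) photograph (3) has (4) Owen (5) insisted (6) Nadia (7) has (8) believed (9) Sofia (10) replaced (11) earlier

10

The displaced element is "which photograph" (word 2).
It is linked across 2 clause boundaries (Ø → Ø).
It functions as the direct object of "replaced", so the gap sits immediately after word 10 ("replaced").
Base order: Owen has insisted Nadia has believed Sofia replaced which photograph earlier.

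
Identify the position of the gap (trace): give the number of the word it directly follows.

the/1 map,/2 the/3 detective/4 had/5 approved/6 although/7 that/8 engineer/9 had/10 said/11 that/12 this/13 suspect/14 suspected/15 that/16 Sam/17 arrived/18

6

The displaced element is "the map" (word 2).
It functions as the direct object of "approved", so the gap sits immediately after word 6 ("approved").
Base order: The detective had approved the map although that engineer had said that this suspect suspected that Sam arrived.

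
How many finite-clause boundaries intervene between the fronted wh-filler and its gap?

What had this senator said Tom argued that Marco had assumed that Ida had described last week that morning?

3

"what" is extracted from the object of "described".
Boundaries crossed, outermost first: [Ø], [that], [that] — 3 in total.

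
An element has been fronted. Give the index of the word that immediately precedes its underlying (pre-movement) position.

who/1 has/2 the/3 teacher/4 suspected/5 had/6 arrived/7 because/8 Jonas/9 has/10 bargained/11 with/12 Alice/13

The displaced element is "who" (word 1).
It is linked across 1 clause boundary (Ø).
It functions as the subject of "arrived", so the gap sits immediately after word 5 ("suspected").
Base order: The teacher has suspected that who had arrived because Jonas has bargained with Alice.

5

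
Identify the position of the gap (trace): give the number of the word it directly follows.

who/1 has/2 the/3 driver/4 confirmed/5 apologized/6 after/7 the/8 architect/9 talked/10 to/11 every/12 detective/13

5

The displaced element is "who" (word 1).
It is linked across 1 clause boundary (Ø).
It functions as the subject of "apologized", so the gap sits immediately after word 5 ("confirmed").
Base order: The driver has confirmed that who apologized after the architect talked to every detective.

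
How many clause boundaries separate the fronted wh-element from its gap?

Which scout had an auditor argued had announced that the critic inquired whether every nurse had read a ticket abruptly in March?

1

"which scout" is extracted from the subject of "announced".
Boundaries crossed, outermost first: [Ø] — 1 in total.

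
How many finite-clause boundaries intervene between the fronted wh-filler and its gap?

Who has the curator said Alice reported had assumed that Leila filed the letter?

"who" is extracted from the subject of "assumed".
Boundaries crossed, outermost first: [Ø], [Ø] — 2 in total.

2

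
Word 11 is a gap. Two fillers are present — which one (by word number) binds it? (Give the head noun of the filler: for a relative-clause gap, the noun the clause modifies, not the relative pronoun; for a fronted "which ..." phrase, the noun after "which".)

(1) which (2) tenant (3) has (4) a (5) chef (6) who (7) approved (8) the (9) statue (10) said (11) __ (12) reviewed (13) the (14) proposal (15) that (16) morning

The marked gap is the subject of "reviewed".
Its filler is the fronted wh-phrase "which tenant", at word 2.
(The other dependency links word 5 to a gap after word 6.)

2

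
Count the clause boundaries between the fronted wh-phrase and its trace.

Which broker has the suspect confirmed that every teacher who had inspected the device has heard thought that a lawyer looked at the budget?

2

"which broker" is extracted from the subject of "thought".
Boundaries crossed, outermost first: [that], [Ø] — 2 in total.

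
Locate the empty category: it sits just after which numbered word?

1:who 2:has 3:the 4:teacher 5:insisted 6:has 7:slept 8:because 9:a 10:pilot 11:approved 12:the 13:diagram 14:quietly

5

The displaced element is "who" (word 1).
It is linked across 1 clause boundary (Ø).
It functions as the subject of "slept", so the gap sits immediately after word 5 ("insisted").
Base order: The teacher has insisted that who has slept because a pilot approved the diagram quietly.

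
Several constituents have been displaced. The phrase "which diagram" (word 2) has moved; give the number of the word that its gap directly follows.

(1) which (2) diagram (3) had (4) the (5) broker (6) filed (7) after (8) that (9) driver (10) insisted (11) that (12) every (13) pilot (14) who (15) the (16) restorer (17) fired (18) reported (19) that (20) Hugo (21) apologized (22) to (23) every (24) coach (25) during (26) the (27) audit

6

The displaced element is "which diagram" (word 2).
It functions as the direct object of "filed", so the gap sits immediately after word 6 ("filed").
Base order: The broker had filed which diagram after that driver insisted that every pilot who the restorer fired reported that Hugo apologized to every coach during the audit.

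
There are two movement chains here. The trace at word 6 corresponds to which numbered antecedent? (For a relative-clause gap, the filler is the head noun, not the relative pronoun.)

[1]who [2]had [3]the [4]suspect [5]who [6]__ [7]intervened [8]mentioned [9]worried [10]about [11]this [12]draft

4

The marked gap is inside the relative clause, the subject of "intervened".
Its filler is the head noun "suspect" (via "who"), at word 4.
(The other dependency links word 1 to a gap after word 8.)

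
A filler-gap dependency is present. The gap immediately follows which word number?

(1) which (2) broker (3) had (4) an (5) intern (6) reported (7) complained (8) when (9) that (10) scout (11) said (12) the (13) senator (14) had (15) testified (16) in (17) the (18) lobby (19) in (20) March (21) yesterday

The displaced element is "which broker" (word 2).
It is linked across 1 clause boundary (Ø).
It functions as the subject of "complained", so the gap sits immediately after word 6 ("reported").
Base order: An intern had reported that which broker complained when that scout said the senator had testified in the lobby in March yesterday.

6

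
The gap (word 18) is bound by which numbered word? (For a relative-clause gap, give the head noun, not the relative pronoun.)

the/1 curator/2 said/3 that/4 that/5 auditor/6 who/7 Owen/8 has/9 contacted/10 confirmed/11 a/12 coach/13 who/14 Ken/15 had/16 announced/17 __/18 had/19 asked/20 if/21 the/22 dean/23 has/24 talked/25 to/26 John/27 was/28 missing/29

The gap at 18 is the subject of "asked", inside a relative clause.
The relative pronoun is "who" (word 14); it is bound by the head noun immediately before it.
Its filler is the head noun "coach", at word 13.

13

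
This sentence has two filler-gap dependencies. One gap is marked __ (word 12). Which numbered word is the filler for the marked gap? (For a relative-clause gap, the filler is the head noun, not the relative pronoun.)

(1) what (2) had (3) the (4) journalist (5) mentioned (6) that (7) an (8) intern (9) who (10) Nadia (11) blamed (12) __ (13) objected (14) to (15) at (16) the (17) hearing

8

The marked gap is inside the relative clause, the direct object of "blamed".
Its filler is the head noun "intern" (via "who"), at word 8.
(The other dependency links word 1 to a gap after word 14.)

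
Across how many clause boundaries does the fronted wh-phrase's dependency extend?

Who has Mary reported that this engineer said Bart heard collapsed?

"who" is extracted from the subject of "collapsed".
Boundaries crossed, outermost first: [that], [Ø], [Ø] — 3 in total.

3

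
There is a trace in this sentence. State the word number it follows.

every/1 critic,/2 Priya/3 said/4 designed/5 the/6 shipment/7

The displaced element is "every critic" (word 2).
It is linked across 1 clause boundary (Ø).
It functions as the subject of "designed", so the gap sits immediately after word 4 ("said").
Base order: Priya said that every critic designed the shipment.

4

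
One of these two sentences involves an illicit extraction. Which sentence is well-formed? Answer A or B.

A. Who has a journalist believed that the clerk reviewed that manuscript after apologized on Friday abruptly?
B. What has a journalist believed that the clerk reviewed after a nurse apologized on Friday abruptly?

B

In A, the wh-phrase is extracted from inside an adjunct island (introduced by "after"), which blocks movement.
In B, the extraction path crosses only that-complement boundaries, which are transparent.
So B is grammatical.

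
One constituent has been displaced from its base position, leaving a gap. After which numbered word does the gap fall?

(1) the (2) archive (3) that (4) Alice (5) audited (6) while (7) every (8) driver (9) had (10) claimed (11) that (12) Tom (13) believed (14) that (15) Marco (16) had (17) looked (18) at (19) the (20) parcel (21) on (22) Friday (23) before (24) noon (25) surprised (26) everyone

5

The displaced element is "the archive" (word 2).
It functions as the direct object of "audited", so the gap sits immediately after word 5 ("audited").
Base order: Alice audited the archive while every driver had claimed that Tom believed that Marco had looked at the parcel on Friday before noon.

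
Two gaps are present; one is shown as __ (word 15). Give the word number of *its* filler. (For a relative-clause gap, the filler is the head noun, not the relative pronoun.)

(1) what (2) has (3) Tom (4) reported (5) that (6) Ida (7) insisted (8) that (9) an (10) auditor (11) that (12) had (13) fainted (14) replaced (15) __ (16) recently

1

The marked gap is the direct object of "replaced".
Its filler is the fronted wh-phrase "what", at word 1.
(The other dependency links word 10 to a gap after word 11.)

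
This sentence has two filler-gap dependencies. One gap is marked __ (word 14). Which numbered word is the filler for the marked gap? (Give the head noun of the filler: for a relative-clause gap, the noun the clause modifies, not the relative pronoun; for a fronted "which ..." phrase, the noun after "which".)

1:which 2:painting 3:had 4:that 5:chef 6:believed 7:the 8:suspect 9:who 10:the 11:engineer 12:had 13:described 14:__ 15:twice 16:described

The marked gap is inside the relative clause, the direct object of "described".
Its filler is the head noun "suspect" (via "who"), at word 8.
(The other dependency links word 2 to a gap after word 16.)

8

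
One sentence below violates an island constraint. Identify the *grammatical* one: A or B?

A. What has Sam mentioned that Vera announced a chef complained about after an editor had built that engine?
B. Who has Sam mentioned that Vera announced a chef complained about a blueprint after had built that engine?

A

In B, the wh-phrase is extracted from inside an adjunct island (introduced by "after"), which blocks movement.
In A, the extraction path crosses only that-complement boundaries, which are transparent.
So A is grammatical.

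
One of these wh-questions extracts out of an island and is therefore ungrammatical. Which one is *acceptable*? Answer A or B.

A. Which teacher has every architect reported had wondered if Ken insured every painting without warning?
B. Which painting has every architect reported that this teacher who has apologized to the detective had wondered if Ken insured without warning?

A

In B, the wh-phrase is extracted from inside a wh-island (introduced by "if"), which blocks movement.
In A, the extraction path crosses only that-complement boundaries, which are transparent.
So A is grammatical.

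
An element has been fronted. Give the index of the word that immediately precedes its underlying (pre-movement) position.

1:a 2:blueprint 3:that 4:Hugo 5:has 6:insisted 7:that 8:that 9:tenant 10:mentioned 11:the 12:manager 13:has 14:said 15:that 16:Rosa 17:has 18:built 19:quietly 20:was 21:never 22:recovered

The displaced element is "a blueprint" (word 2).
It is linked across 3 clause boundaries (that → Ø → that).
It functions as the direct object of "built", so the gap sits immediately after word 18 ("built").
Base order: Hugo has insisted that that tenant mentioned the manager has said that Rosa has built a blueprint quietly.

18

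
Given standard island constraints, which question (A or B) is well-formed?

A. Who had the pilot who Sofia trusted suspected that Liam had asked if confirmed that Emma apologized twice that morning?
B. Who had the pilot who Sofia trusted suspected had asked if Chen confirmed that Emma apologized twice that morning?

B

In A, the wh-phrase is extracted from inside a wh-island (introduced by "if"), which blocks movement.
In B, the extraction path crosses only that-complement boundaries, which are transparent.
So B is grammatical.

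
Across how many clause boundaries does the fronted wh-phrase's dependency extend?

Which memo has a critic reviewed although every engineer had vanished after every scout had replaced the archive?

"which memo" originates inside the matrix clause — no clause boundary is crossed.

0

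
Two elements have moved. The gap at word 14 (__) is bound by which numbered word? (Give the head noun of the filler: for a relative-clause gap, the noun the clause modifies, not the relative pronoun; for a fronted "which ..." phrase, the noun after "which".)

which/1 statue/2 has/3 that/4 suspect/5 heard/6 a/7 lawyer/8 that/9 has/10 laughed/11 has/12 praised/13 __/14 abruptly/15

The marked gap is the direct object of "praised".
Its filler is the fronted wh-phrase "which statue", at word 2.
(The other dependency links word 8 to a gap after word 9.)

2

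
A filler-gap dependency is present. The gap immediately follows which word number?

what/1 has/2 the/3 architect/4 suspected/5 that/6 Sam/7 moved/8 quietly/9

The displaced element is "what" (word 1).
It is linked across 1 clause boundary (that).
It functions as the direct object of "moved", so the gap sits immediately after word 8 ("moved").
Base order: The architect has suspected that Sam moved what quietly.

8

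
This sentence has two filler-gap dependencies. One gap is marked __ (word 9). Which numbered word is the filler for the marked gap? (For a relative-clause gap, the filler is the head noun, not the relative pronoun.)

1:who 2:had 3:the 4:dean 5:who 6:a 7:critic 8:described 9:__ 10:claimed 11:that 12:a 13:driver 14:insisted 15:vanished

The marked gap is inside the relative clause, the direct object of "described".
Its filler is the head noun "dean" (via "who"), at word 4.
(The other dependency links word 1 to a gap after word 14.)

4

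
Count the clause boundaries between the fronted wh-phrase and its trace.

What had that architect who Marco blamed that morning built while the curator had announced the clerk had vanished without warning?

0

"what" originates inside the matrix clause — no clause boundary is crossed.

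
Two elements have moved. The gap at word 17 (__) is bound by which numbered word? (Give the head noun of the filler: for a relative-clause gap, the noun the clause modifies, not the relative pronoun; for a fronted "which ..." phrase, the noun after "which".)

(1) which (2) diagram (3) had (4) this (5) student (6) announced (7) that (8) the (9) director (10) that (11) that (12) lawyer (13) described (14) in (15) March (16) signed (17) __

The marked gap is the direct object of "signed".
Its filler is the fronted wh-phrase "which diagram", at word 2.
(The other dependency links word 9 to a gap after word 13.)

2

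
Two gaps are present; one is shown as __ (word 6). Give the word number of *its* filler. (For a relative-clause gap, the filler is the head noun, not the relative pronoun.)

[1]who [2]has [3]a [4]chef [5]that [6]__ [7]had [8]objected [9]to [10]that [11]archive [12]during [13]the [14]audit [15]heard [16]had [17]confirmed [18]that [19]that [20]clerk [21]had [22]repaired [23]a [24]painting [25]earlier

The marked gap is inside the relative clause, the subject of "objected".
Its filler is the head noun "chef" (via "that"), at word 4.
(The other dependency links word 1 to a gap after word 15.)

4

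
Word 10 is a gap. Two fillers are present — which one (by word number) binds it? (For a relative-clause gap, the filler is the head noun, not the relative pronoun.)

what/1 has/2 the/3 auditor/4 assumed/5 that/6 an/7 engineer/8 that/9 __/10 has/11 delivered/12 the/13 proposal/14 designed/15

8

The marked gap is inside the relative clause, the subject of "delivered".
Its filler is the head noun "engineer" (via "that"), at word 8.
(The other dependency links word 1 to a gap after word 15.)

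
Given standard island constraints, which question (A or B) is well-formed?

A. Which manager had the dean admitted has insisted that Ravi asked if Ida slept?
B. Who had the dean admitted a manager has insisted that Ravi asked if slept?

A

In B, the wh-phrase is extracted from inside a wh-island (introduced by "if"), which blocks movement.
In A, the extraction path crosses only that-complement boundaries, which are transparent.
So A is grammatical.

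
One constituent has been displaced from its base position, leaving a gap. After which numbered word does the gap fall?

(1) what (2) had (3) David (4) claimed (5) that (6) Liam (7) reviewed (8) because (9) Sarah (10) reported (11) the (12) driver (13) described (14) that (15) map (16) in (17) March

The displaced element is "what" (word 1).
It is linked across 1 clause boundary (that).
It functions as the direct object of "reviewed", so the gap sits immediately after word 7 ("reviewed").
Base order: David had claimed that Liam reviewed what because Sarah reported the driver described that map in March.

7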